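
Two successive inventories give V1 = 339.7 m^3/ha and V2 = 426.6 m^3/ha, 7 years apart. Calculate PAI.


Formula: PAI = (V_T2 - V_T1) / (T2 - T1)
Volume increment = 426.6 - 339.7 = 86.9 m^3/ha
PAI = 86.9 / 7 = 12.41 m^3/ha/year

12.41


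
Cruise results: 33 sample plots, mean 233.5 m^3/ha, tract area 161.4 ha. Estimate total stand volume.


Formula: Total Volume = Mean Volume per ha * Total Area
Total Volume = 233.5 m^3/ha * 161.4 ha
Total Volume = 37687 m^3

37687


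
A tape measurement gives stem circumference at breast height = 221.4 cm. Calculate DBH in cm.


Formula: DBH = C / pi
DBH = 221.4 / pi
pi = 3.14159...
DBH = 70.5 cm

70.5


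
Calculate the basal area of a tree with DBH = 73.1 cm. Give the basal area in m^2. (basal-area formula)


Formula: BA = pi * (DBH/2)^2 / 10000  (cm^2 to m^2)
Radius = DBH/2 = 73.1/2 = 36.55 cm
BA = pi * 36.55^2 / 10000
   = 4196.8615 cm^2 / 10000
   = 0.4197 m^2

0.4197


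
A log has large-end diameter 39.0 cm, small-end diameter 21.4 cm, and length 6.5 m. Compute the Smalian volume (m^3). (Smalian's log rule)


Smalian: V = (A1 + A2)/2 * L,  A = pi*(D/200)^2
A1 = pi*(39.0/200)^2 = 0.119459 m^2
A2 = pi*(21.4/200)^2 = 0.035968 m^2
V = (0.119459+0.035968)/2*6.5 = 0.5051 m^3

0.5051


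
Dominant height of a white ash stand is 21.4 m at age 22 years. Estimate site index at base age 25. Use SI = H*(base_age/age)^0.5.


Formula: SI = H_dom * (base_age / age)^0.5
Age ratio = 25 / 22 = 1.13636
sqrt(age_ratio) = 1.066
SI = 21.4 * 1.066 = 22.8 m

22.8


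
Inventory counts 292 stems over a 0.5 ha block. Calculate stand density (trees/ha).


Formula: Stand Density = N_trees / Area_ha
Density = 292 trees / 0.5 ha
Density = 584 trees/ha

584


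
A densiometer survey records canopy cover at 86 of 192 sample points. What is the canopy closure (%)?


Formula: Canopy closure = covered points / total points * 100
Closure = 86 / 192 * 100
Closure = 0.4479 * 100 = 44.8%

44.8


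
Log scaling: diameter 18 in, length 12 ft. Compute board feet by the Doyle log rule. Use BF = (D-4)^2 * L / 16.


Doyle: BF = (D - 4)^2 * L / 16
Adjusted diameter = 18 - 4 = 14 in
(D-4)^2 = 14^2 = 196
BF = 196 * 12 / 16 = 147 BF

147


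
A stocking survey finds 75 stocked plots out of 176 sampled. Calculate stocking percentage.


Formula: Stocking % = stocked plots / total plots * 100
Stocking = 75 / 176 * 100
Stocking = 0.4261 * 100 = 42.6%

42.6


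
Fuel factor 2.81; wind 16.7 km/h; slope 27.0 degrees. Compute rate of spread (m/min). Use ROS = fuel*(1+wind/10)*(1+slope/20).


Formula: ROS = fuel * (1 + wind/10) * (1 + slope/20)
Wind factor = 1 + 16.7/10 = 2.67
Slope factor = 1 + 27.0/20 = 2.35
ROS = 2.81 * 2.67 * 2.35 = 17.63 m/min

17.63


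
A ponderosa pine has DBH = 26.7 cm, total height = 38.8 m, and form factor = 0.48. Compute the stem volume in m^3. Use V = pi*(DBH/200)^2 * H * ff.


Formula: V = pi * (DBH/200)^2 * H * ff
Radius = DBH/200 = 26.7/200 = 0.1335 m
Radius^2 = 0.1335^2 = 0.01782225 m^2
V = pi * 0.01782225 * 38.8 * 0.48
V = 1.043 m^3

1.043


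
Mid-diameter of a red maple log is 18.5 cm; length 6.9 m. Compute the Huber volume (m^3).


Huber: V = Am * L,  Am = pi*(Dm/200)^2
Am = pi*(18.5/200)^2 = 0.02688 m^2
V = 0.02688*6.9 = 0.1855 m^3

0.1855


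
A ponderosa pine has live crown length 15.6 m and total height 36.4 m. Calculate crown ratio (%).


Formula: Crown Ratio = (Crown Length / Total Height) * 100
CR = (15.6 m / 36.4 m) * 100
CR = 0.4286 * 100 = 42.9%

42.9


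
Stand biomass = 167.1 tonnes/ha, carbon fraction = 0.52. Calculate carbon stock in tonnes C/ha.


Formula: Carbon Stock = Biomass * Carbon Fraction
C = 167.1 t/ha * 0.52
C = 86.9 t C/ha

86.9


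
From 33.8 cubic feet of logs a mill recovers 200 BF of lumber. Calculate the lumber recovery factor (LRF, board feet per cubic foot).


Formula: LRF = Lumber Output (BF) / Log Input (ft^3)
LRF = 200 BF / 33.8 ft^3
LRF = 5.92 BF/ft^3

5.92


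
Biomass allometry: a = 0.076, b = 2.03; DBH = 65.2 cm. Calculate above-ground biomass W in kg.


Formula: W = a * DBH^b  (allometric power law)
DBH^b = 65.2^2.03 = 4818.6193
W = 0.076 * 4818.6193 = 366.2 kg

366.2


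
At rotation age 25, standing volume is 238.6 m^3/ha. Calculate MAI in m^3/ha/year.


Formula: MAI = Total Volume / Stand Age
MAI = 238.6 m^3/ha / 25 years
MAI = 9.54 m^3/ha/year

9.54


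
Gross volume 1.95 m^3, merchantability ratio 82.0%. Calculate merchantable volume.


Formula: MV = V_total * (merchantable_pct / 100)
Merchantable fraction = 82.0% / 100 = 0.82
MV = 1.95 m^3 * 0.82 = 1.599 m^3

1.599


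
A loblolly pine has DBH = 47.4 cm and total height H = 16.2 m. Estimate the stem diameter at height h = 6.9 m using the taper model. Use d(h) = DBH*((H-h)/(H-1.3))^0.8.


Taper: d(h) = DBH * ((H - h) / (H - 1.3))^0.8
Numerator = H - h = 16.2 - 6.9 = 9.3 m
Denominator = H - 1.3 = 16.2 - 1.3 = 14.9 m
Ratio = 9.3 / 14.9 = 0.62416
d = 47.4 * 0.62416^0.8 = 32.5 cm

32.5


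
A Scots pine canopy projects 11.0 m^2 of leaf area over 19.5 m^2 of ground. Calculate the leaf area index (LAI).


Formula: LAI = total leaf area / ground area  (dimensionless)
LAI = 11.0 m^2 / 19.5 m^2
LAI = 0.56

0.56


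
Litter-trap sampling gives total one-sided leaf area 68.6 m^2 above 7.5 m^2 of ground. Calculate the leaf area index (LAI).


Formula: LAI = total leaf area / ground area  (dimensionless)
LAI = 68.6 m^2 / 7.5 m^2
LAI = 9.15

9.15


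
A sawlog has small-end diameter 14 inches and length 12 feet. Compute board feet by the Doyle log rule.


Doyle: BF = (D - 4)^2 * L / 16
Adjusted diameter = 14 - 4 = 10 in
(D-4)^2 = 10^2 = 100
BF = 100 * 12 / 16 = 75 BF

75


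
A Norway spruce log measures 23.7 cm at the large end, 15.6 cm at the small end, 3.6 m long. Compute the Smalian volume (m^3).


Smalian: V = (A1 + A2)/2 * L,  A = pi*(D/200)^2
A1 = pi*(23.7/200)^2 = 0.044115 m^2
A2 = pi*(15.6/200)^2 = 0.019113 m^2
V = (0.044115+0.019113)/2*3.6 = 0.1138 m^3

0.1138


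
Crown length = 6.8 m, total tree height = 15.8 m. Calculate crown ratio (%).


Formula: Crown Ratio = (Crown Length / Total Height) * 100
CR = (6.8 m / 15.8 m) * 100
CR = 0.4304 * 100 = 43.0%

43.0


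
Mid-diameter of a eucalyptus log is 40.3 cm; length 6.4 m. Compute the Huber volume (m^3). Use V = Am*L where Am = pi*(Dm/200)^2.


Huber: V = Am * L,  Am = pi*(Dm/200)^2
Am = pi*(40.3/200)^2 = 0.127556 m^2
V = 0.127556*6.4 = 0.8164 m^3

0.8164


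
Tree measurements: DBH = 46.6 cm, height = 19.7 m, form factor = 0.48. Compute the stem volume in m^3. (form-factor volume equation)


Formula: V = pi * (DBH/200)^2 * H * ff
Radius = DBH/200 = 46.6/200 = 0.233 m
Radius^2 = 0.233^2 = 0.054289 m^2
V = pi * 0.054289 * 19.7 * 0.48
V = 1.613 m^3

1.613


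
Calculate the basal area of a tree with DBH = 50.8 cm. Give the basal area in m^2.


Formula: BA = pi * (DBH/2)^2 / 10000  (cm^2 to m^2)
Radius = DBH/2 = 50.8/2 = 25.4 cm
BA = pi * 25.4^2 / 10000
   = 2026.8299 cm^2 / 10000
   = 0.2027 m^2

0.2027


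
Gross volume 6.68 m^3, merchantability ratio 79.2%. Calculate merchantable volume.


Formula: MV = V_total * (merchantable_pct / 100)
Merchantable fraction = 79.2% / 100 = 0.792
MV = 6.68 m^3 * 0.792 = 5.291 m^3

5.291


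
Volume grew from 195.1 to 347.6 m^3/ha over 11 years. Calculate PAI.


Formula: PAI = (V_T2 - V_T1) / (T2 - T1)
Volume increment = 347.6 - 195.1 = 152.5 m^3/ha
PAI = 152.5 / 11 = 13.86 m^3/ha/year

13.86


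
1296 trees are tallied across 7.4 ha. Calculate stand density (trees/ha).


Formula: Stand Density = N_trees / Area_ha
Density = 1296 trees / 7.4 ha
Density = 175 trees/ha

175


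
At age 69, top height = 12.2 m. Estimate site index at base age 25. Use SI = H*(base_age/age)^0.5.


Formula: SI = H_dom * (base_age / age)^0.5
Age ratio = 25 / 69 = 0.36232
sqrt(age_ratio) = 0.60193
SI = 12.2 * 0.60193 = 7.3 m

7.3


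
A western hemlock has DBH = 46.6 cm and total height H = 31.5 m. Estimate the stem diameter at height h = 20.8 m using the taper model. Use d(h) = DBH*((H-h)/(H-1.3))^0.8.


Taper: d(h) = DBH * ((H - h) / (H - 1.3))^0.8
Numerator = H - h = 31.5 - 20.8 = 10.7 m
Denominator = H - 1.3 = 31.5 - 1.3 = 30.2 m
Ratio = 10.7 / 30.2 = 0.3543
d = 46.6 * 0.3543^0.8 = 20.3 cm

20.3


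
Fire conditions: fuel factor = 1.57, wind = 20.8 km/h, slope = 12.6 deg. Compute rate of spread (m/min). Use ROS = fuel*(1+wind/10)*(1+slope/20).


Formula: ROS = fuel * (1 + wind/10) * (1 + slope/20)
Wind factor = 1 + 20.8/10 = 3.08
Slope factor = 1 + 12.6/20 = 1.63
ROS = 1.57 * 3.08 * 1.63 = 7.88 m/min

7.88


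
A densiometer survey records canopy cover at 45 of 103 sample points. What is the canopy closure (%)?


Formula: Canopy closure = covered points / total points * 100
Closure = 45 / 103 * 100
Closure = 0.4369 * 100 = 43.7%

43.7


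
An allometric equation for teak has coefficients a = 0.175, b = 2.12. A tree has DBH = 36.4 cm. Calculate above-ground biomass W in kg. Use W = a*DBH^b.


Formula: W = a * DBH^b  (allometric power law)
DBH^b = 36.4^2.12 = 2039.5527
W = 0.175 * 2039.5527 = 356.9 kg

356.9


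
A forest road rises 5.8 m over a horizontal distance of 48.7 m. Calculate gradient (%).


Formula: Gradient = rise / run * 100
Gradient = 5.8 / 48.7 * 100 = 11.9%

11.9


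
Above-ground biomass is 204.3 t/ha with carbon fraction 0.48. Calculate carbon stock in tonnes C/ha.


Formula: Carbon Stock = Biomass * Carbon Fraction
C = 204.3 t/ha * 0.48
C = 98.1 t C/ha

98.1


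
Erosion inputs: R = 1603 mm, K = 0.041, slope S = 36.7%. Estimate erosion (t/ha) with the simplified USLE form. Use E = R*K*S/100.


Formula: E = R * K * S / 100  (simplified USLE)
R * K = 1603 * 0.041 = 65.723
E = 65.723 * 36.7 / 100 = 24.12 t/ha

24.12


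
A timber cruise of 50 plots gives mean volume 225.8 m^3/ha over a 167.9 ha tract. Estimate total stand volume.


Formula: Total Volume = Mean Volume per ha * Total Area
Total Volume = 225.8 m^3/ha * 167.9 ha
Total Volume = 37912 m^3

37912


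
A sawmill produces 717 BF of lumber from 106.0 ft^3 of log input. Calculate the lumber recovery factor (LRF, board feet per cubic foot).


Formula: LRF = Lumber Output (BF) / Log Input (ft^3)
LRF = 717 BF / 106.0 ft^3
LRF = 6.76 BF/ft^3

6.76


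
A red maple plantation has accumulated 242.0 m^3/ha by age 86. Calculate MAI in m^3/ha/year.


Formula: MAI = Total Volume / Stand Age
MAI = 242.0 m^3/ha / 86 years
MAI = 2.81 m^3/ha/year

2.81


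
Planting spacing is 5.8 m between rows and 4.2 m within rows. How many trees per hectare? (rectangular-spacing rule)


Formula: TPH = 10000 m^2/ha / (spacing_x * spacing_y)
Area per tree = 5.8 m * 4.2 m = 24.36 m^2
TPH = 10000 / 24.36 = 411 trees/ha

411


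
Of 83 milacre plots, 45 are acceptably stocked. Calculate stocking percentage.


Formula: Stocking % = stocked plots / total plots * 100
Stocking = 45 / 83 * 100
Stocking = 0.5422 * 100 = 54.2%

54.2


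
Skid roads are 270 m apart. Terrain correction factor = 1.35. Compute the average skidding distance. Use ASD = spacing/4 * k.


Formula: ASD = (spacing / 4) * correction
Uncorrected distance = spacing / 4 = 270 / 4 = 67.5 m
ASD = 67.5 * 1.35 = 91 m

91


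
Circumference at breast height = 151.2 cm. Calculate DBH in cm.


Formula: DBH = C / pi
DBH = 151.2 / pi
pi = 3.14159...
DBH = 48.1 cm

48.1


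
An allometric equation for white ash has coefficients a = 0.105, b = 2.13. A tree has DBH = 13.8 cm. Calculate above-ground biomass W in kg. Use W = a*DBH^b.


Formula: W = a * DBH^b  (allometric power law)
DBH^b = 13.8^2.13 = 267.8813
W = 0.105 * 267.8813 = 28.1 kg

28.1


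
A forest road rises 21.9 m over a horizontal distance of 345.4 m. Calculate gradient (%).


Formula: Gradient = rise / run * 100
Gradient = 21.9 / 345.4 * 100 = 6.3%

6.3


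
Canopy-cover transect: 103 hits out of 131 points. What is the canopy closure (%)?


Formula: Canopy closure = covered points / total points * 100
Closure = 103 / 131 * 100
Closure = 0.7863 * 100 = 78.6%

78.6


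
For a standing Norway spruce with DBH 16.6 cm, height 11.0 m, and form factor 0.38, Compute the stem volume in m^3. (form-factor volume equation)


Formula: V = pi * (DBH/200)^2 * H * ff
Radius = DBH/200 = 16.6/200 = 0.083 m
Radius^2 = 0.083^2 = 0.006889 m^2
V = pi * 0.006889 * 11.0 * 0.38
V = 0.09 m^3

0.09


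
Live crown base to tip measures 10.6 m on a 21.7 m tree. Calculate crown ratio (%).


Formula: Crown Ratio = (Crown Length / Total Height) * 100
CR = (10.6 m / 21.7 m) * 100
CR = 0.4885 * 100 = 48.8%

48.8


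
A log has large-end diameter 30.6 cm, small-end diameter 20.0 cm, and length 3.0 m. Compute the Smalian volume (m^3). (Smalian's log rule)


Smalian: V = (A1 + A2)/2 * L,  A = pi*(D/200)^2
A1 = pi*(30.6/200)^2 = 0.073542 m^2
A2 = pi*(20.0/200)^2 = 0.031416 m^2
V = (0.073542+0.031416)/2*3.0 = 0.1574 m^3

0.1574


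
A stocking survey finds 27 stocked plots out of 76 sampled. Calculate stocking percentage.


Formula: Stocking % = stocked plots / total plots * 100
Stocking = 27 / 76 * 100
Stocking = 0.3553 * 100 = 35.5%

35.5


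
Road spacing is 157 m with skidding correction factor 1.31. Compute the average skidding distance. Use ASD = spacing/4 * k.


Formula: ASD = (spacing / 4) * correction
Uncorrected distance = spacing / 4 = 157 / 4 = 39.25 m
ASD = 39.25 * 1.31 = 51 m

51


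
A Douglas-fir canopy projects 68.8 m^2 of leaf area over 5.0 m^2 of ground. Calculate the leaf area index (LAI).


Formula: LAI = total leaf area / ground area  (dimensionless)
LAI = 68.8 m^2 / 5.0 m^2
LAI = 13.76

13.76


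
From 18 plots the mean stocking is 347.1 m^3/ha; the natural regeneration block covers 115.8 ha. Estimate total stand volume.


Formula: Total Volume = Mean Volume per ha * Total Area
Total Volume = 347.1 m^3/ha * 115.8 ha
Total Volume = 40194 m^3

40194


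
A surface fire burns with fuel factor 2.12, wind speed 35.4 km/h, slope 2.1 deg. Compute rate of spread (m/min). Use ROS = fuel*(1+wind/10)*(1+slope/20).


Formula: ROS = fuel * (1 + wind/10) * (1 + slope/20)
Wind factor = 1 + 35.4/10 = 4.54
Slope factor = 1 + 2.1/20 = 1.105
ROS = 2.12 * 4.54 * 1.105 = 10.64 m/min

10.64


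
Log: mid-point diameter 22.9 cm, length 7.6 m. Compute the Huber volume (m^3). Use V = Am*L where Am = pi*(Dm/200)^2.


Huber: V = Am * L,  Am = pi*(Dm/200)^2
Am = pi*(22.9/200)^2 = 0.041187 m^2
V = 0.041187*7.6 = 0.313 m^3

0.313


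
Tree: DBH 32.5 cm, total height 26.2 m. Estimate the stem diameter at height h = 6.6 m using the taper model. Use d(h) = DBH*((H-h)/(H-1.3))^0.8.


Taper: d(h) = DBH * ((H - h) / (H - 1.3))^0.8
Numerator = H - h = 26.2 - 6.6 = 19.6 m
Denominator = H - 1.3 = 26.2 - 1.3 = 24.9 m
Ratio = 19.6 / 24.9 = 0.78715
d = 32.5 * 0.78715^0.8 = 26.8 cm

26.8


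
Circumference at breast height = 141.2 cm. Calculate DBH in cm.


Formula: DBH = C / pi
DBH = 141.2 / pi
pi = 3.14159...
DBH = 44.9 cm

44.9


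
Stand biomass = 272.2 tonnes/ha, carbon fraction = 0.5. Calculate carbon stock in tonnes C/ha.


Formula: Carbon Stock = Biomass * Carbon Fraction
C = 272.2 t/ha * 0.5
C = 136.1 t C/ha

136.1


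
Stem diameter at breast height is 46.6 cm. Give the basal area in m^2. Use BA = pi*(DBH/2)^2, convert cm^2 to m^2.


Formula: BA = pi * (DBH/2)^2 / 10000  (cm^2 to m^2)
Radius = DBH/2 = 46.6/2 = 23.3 cm
BA = pi * 23.3^2 / 10000
   = 1705.5392 cm^2 / 10000
   = 0.1706 m^2

0.1706


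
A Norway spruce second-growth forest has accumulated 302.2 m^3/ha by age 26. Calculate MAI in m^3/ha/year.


Formula: MAI = Total Volume / Stand Age
MAI = 302.2 m^3/ha / 26 years
MAI = 11.62 m^3/ha/year

11.62


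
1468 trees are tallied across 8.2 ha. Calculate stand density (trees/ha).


Formula: Stand Density = N_trees / Area_ha
Density = 1468 trees / 8.2 ha
Density = 179 trees/ha

179


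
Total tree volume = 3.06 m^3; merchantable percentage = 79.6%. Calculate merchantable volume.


Formula: MV = V_total * (merchantable_pct / 100)
Merchantable fraction = 79.6% / 100 = 0.796
MV = 3.06 m^3 * 0.796 = 2.436 m^3

2.436


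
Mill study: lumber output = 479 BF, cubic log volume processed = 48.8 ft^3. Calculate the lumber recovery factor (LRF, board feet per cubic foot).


Formula: LRF = Lumber Output (BF) / Log Input (ft^3)
LRF = 479 BF / 48.8 ft^3
LRF = 9.82 BF/ft^3

9.82


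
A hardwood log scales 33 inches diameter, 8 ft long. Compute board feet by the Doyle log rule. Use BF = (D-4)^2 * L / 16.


Doyle: BF = (D - 4)^2 * L / 16
Adjusted diameter = 33 - 4 = 29 in
(D-4)^2 = 29^2 = 841
BF = 841 * 8 / 16 = 421 BF

421


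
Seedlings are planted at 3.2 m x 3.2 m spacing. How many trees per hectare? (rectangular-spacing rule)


Formula: TPH = 10000 m^2/ha / (spacing_x * spacing_y)
Area per tree = 3.2 m * 3.2 m = 10.24 m^2
TPH = 10000 / 10.24 = 977 trees/ha

977


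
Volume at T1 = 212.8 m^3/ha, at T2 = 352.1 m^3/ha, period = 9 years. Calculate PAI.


Formula: PAI = (V_T2 - V_T1) / (T2 - T1)
Volume increment = 352.1 - 212.8 = 139.3 m^3/ha
PAI = 139.3 / 9 = 15.48 m^3/ha/year

15.48


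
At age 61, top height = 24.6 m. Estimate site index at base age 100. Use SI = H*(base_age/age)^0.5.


Formula: SI = H_dom * (base_age / age)^0.5
Age ratio = 100 / 61 = 1.63934
sqrt(age_ratio) = 1.28037
SI = 24.6 * 1.28037 = 31.5 m

31.5


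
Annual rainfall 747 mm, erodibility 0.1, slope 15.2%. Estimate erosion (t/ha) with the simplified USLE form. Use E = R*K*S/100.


Formula: E = R * K * S / 100  (simplified USLE)
R * K = 747 * 0.1 = 74.7
E = 74.7 * 15.2 / 100 = 11.35 t/ha

11.35


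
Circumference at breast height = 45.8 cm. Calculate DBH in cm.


Formula: DBH = C / pi
DBH = 45.8 / pi
pi = 3.14159...
DBH = 14.6 cm

14.6


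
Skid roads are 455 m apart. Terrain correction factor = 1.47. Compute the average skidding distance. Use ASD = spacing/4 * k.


Formula: ASD = (spacing / 4) * correction
Uncorrected distance = spacing / 4 = 455 / 4 = 113.75 m
ASD = 113.75 * 1.47 = 167 m

167


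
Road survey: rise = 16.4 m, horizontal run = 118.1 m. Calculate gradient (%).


Formula: Gradient = rise / run * 100
Gradient = 16.4 / 118.1 * 100 = 13.9%

13.9


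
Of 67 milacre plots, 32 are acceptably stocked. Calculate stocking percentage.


Formula: Stocking % = stocked plots / total plots * 100
Stocking = 32 / 67 * 100
Stocking = 0.4776 * 100 = 47.8%

47.8


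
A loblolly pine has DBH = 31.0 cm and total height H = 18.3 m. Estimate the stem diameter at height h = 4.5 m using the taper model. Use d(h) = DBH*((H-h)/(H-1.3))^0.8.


Taper: d(h) = DBH * ((H - h) / (H - 1.3))^0.8
Numerator = H - h = 18.3 - 4.5 = 13.8 m
Denominator = H - 1.3 = 18.3 - 1.3 = 17.0 m
Ratio = 13.8 / 17.0 = 0.81176
d = 31.0 * 0.81176^0.8 = 26.2 cm

26.2


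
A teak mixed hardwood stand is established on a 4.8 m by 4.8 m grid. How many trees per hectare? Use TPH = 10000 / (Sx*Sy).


Formula: TPH = 10000 m^2/ha / (spacing_x * spacing_y)
Area per tree = 4.8 m * 4.8 m = 23.04 m^2
TPH = 10000 / 23.04 = 434 trees/ha

434


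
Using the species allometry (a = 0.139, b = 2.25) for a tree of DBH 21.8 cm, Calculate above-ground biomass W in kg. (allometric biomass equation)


Formula: W = a * DBH^b  (allometric power law)
DBH^b = 21.8^2.25 = 1026.8975
W = 0.139 * 1026.8975 = 142.7 kg

142.7


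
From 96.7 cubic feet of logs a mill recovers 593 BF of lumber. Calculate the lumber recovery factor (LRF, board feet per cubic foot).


Formula: LRF = Lumber Output (BF) / Log Input (ft^3)
LRF = 593 BF / 96.7 ft^3
LRF = 6.13 BF/ft^3

6.13


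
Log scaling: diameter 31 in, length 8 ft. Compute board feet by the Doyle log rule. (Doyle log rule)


Doyle: BF = (D - 4)^2 * L / 16
Adjusted diameter = 31 - 4 = 27 in
(D-4)^2 = 27^2 = 729
BF = 729 * 8 / 16 = 365 BF

365


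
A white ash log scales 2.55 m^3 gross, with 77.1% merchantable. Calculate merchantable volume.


Formula: MV = V_total * (merchantable_pct / 100)
Merchantable fraction = 77.1% / 100 = 0.771
MV = 2.55 m^3 * 0.771 = 1.966 m^3

1.966


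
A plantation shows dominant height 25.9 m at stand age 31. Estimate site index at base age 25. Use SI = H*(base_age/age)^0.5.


Formula: SI = H_dom * (base_age / age)^0.5
Age ratio = 25 / 31 = 0.80645
sqrt(age_ratio) = 0.89803
SI = 25.9 * 0.89803 = 23.3 m

23.3


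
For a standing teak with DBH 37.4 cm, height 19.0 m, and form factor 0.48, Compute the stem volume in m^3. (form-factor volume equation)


Formula: V = pi * (DBH/200)^2 * H * ff
Radius = DBH/200 = 37.4/200 = 0.187 m
Radius^2 = 0.187^2 = 0.034969 m^2
V = pi * 0.034969 * 19.0 * 0.48
V = 1.002 m^3

1.002


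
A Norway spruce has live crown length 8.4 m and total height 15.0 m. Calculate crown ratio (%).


Formula: Crown Ratio = (Crown Length / Total Height) * 100
CR = (8.4 m / 15.0 m) * 100
CR = 0.56 * 100 = 56.0%

56.0


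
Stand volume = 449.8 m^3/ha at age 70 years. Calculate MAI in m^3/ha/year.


Formula: MAI = Total Volume / Stand Age
MAI = 449.8 m^3/ha / 70 years
MAI = 6.43 m^3/ha/year

6.43


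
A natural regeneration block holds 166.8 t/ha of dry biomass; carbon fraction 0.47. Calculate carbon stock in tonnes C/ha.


Formula: Carbon Stock = Biomass * Carbon Fraction
C = 166.8 t/ha * 0.47
C = 78.4 t C/ha

78.4


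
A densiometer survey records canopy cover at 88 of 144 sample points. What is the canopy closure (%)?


Formula: Canopy closure = covered points / total points * 100
Closure = 88 / 144 * 100
Closure = 0.6111 * 100 = 61.1%

61.1


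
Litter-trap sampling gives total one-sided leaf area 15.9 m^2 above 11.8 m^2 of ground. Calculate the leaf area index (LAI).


Formula: LAI = total leaf area / ground area  (dimensionless)
LAI = 15.9 m^2 / 11.8 m^2
LAI = 1.35

1.35


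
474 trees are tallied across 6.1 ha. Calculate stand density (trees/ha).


Formula: Stand Density = N_trees / Area_ha
Density = 474 trees / 6.1 ha
Density = 78 trees/ha

78


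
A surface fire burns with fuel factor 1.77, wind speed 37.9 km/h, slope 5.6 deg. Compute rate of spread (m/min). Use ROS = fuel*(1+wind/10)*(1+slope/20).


Formula: ROS = fuel * (1 + wind/10) * (1 + slope/20)
Wind factor = 1 + 37.9/10 = 4.79
Slope factor = 1 + 5.6/20 = 1.28
ROS = 1.77 * 4.79 * 1.28 = 10.85 m/min

10.85


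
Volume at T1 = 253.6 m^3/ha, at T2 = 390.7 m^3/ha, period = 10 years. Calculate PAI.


Formula: PAI = (V_T2 - V_T1) / (T2 - T1)
Volume increment = 390.7 - 253.6 = 137.1 m^3/ha
PAI = 137.1 / 10 = 13.71 m^3/ha/year

13.71


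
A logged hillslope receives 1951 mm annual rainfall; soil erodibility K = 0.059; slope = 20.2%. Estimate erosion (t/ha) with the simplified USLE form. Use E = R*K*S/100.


Formula: E = R * K * S / 100  (simplified USLE)
R * K = 1951 * 0.059 = 115.109
E = 115.109 * 20.2 / 100 = 23.25 t/ha

23.25


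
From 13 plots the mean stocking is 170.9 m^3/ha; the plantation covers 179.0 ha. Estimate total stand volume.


Formula: Total Volume = Mean Volume per ha * Total Area
Total Volume = 170.9 m^3/ha * 179.0 ha
Total Volume = 30591 m^3

30591


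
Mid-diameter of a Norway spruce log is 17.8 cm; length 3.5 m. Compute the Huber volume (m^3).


Huber: V = Am * L,  Am = pi*(Dm/200)^2
Am = pi*(17.8/200)^2 = 0.024885 m^2
V = 0.024885*3.5 = 0.0871 m^3

0.0871


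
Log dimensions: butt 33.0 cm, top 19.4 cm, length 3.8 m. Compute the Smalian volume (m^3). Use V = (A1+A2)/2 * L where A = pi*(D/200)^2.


Smalian: V = (A1 + A2)/2 * L,  A = pi*(D/200)^2
A1 = pi*(33.0/200)^2 = 0.08553 m^2
A2 = pi*(19.4/200)^2 = 0.029559 m^2
V = (0.08553+0.029559)/2*3.8 = 0.2187 m^3

0.2187


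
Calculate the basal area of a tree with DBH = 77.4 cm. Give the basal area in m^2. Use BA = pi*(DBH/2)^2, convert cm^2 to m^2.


Formula: BA = pi * (DBH/2)^2 / 10000  (cm^2 to m^2)
Radius = DBH/2 = 77.4/2 = 38.7 cm
BA = pi * 38.7^2 / 10000
   = 4705.1319 cm^2 / 10000
   = 0.4705 m^2

0.4705


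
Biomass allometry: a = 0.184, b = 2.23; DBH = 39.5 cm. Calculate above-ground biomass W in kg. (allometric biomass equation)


Formula: W = a * DBH^b  (allometric power law)
DBH^b = 39.5^2.23 = 3634.2226
W = 0.184 * 3634.2226 = 668.7 kg

668.7


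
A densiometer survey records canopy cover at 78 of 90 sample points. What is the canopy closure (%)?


Formula: Canopy closure = covered points / total points * 100
Closure = 78 / 90 * 100
Closure = 0.8667 * 100 = 86.7%

86.7


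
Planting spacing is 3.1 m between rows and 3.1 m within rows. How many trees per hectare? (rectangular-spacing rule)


Formula: TPH = 10000 m^2/ha / (spacing_x * spacing_y)
Area per tree = 3.1 m * 3.1 m = 9.61 m^2
TPH = 10000 / 9.61 = 1041 trees/ha

1041


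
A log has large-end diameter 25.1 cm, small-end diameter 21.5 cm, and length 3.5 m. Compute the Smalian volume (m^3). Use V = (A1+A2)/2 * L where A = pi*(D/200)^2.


Smalian: V = (A1 + A2)/2 * L,  A = pi*(D/200)^2
A1 = pi*(25.1/200)^2 = 0.049481 m^2
A2 = pi*(21.5/200)^2 = 0.036305 m^2
V = (0.049481+0.036305)/2*3.5 = 0.1501 m^3

0.1501


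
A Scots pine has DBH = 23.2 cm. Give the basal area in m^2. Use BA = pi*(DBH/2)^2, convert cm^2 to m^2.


Formula: BA = pi * (DBH/2)^2 / 10000  (cm^2 to m^2)
Radius = DBH/2 = 23.2/2 = 11.6 cm
BA = pi * 11.6^2 / 10000
   = 422.7327 cm^2 / 10000
   = 0.0423 m^2

0.0423


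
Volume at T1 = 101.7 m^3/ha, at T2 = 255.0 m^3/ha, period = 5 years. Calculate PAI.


Formula: PAI = (V_T2 - V_T1) / (T2 - T1)
Volume increment = 255.0 - 101.7 = 153.3 m^3/ha
PAI = 153.3 / 5 = 30.66 m^3/ha/year

30.66


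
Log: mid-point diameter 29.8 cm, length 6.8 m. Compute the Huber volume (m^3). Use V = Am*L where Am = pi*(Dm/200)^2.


Huber: V = Am * L,  Am = pi*(Dm/200)^2
Am = pi*(29.8/200)^2 = 0.069746 m^2
V = 0.069746*6.8 = 0.4743 m^3

0.4743


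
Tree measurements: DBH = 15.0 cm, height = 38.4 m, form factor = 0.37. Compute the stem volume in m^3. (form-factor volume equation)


Formula: V = pi * (DBH/200)^2 * H * ff
Radius = DBH/200 = 15.0/200 = 0.075 m
Radius^2 = 0.075^2 = 0.005625 m^2
V = pi * 0.005625 * 38.4 * 0.37
V = 0.251 m^3

0.251


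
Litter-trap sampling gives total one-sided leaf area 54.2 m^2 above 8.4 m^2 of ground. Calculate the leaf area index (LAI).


Formula: LAI = total leaf area / ground area  (dimensionless)
LAI = 54.2 m^2 / 8.4 m^2
LAI = 6.45

6.45


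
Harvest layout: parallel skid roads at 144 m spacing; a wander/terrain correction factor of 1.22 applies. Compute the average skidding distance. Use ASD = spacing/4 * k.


Formula: ASD = (spacing / 4) * correction
Uncorrected distance = spacing / 4 = 144 / 4 = 36 m
ASD = 36 * 1.22 = 44 m

44


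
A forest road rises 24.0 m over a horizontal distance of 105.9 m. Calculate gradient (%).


Formula: Gradient = rise / run * 100
Gradient = 24.0 / 105.9 * 100 = 22.7%

22.7


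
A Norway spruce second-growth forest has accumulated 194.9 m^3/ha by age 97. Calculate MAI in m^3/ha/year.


Formula: MAI = Total Volume / Stand Age
MAI = 194.9 m^3/ha / 97 years
MAI = 2.01 m^3/ha/year

2.01


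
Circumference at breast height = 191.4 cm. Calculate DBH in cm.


Formula: DBH = C / pi
DBH = 191.4 / pi
pi = 3.14159...
DBH = 60.9 cm

60.9


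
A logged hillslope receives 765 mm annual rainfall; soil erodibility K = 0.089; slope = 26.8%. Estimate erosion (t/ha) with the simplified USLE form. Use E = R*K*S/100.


Formula: E = R * K * S / 100  (simplified USLE)
R * K = 765 * 0.089 = 68.085
E = 68.085 * 26.8 / 100 = 18.25 t/ha

18.25


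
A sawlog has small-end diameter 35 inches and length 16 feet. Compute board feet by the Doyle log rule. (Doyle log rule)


Doyle: BF = (D - 4)^2 * L / 16
Adjusted diameter = 35 - 4 = 31 in
(D-4)^2 = 31^2 = 961
BF = 961 * 16 / 16 = 961 BF

961


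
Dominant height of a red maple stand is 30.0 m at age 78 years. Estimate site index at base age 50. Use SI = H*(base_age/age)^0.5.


Formula: SI = H_dom * (base_age / age)^0.5
Age ratio = 50 / 78 = 0.64103
sqrt(age_ratio) = 0.80064
SI = 30.0 * 0.80064 = 24.0 m

24.0


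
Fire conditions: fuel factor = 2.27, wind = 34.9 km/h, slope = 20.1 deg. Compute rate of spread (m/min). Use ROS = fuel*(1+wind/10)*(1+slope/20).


Formula: ROS = fuel * (1 + wind/10) * (1 + slope/20)
Wind factor = 1 + 34.9/10 = 4.49
Slope factor = 1 + 20.1/20 = 2.005
ROS = 2.27 * 4.49 * 2.005 = 20.44 m/min

20.44


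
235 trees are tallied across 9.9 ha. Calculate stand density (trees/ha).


Formula: Stand Density = N_trees / Area_ha
Density = 235 trees / 9.9 ha
Density = 24 trees/ha

24


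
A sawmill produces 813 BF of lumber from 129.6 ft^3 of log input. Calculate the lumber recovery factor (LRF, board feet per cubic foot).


Formula: LRF = Lumber Output (BF) / Log Input (ft^3)
LRF = 813 BF / 129.6 ft^3
LRF = 6.27 BF/ft^3

6.27


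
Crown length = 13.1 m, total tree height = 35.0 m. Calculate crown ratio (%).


Formula: Crown Ratio = (Crown Length / Total Height) * 100
CR = (13.1 m / 35.0 m) * 100
CR = 0.3743 * 100 = 37.4%

37.4


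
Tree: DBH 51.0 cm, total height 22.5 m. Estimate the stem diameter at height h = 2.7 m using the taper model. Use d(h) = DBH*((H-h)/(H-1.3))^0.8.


Taper: d(h) = DBH * ((H - h) / (H - 1.3))^0.8
Numerator = H - h = 22.5 - 2.7 = 19.8 m
Denominator = H - 1.3 = 22.5 - 1.3 = 21.2 m
Ratio = 19.8 / 21.2 = 0.93396
d = 51.0 * 0.93396^0.8 = 48.3 cm

48.3


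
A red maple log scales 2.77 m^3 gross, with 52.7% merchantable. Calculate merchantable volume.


Formula: MV = V_total * (merchantable_pct / 100)
Merchantable fraction = 52.7% / 100 = 0.527
MV = 2.77 m^3 * 0.527 = 1.46 m^3

1.46


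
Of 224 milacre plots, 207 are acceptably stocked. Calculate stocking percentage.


Formula: Stocking % = stocked plots / total plots * 100
Stocking = 207 / 224 * 100
Stocking = 0.9241 * 100 = 92.4%

92.4


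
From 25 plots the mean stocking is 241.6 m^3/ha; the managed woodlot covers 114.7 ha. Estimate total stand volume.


Formula: Total Volume = Mean Volume per ha * Total Area
Total Volume = 241.6 m^3/ha * 114.7 ha
Total Volume = 27712 m^3

27712


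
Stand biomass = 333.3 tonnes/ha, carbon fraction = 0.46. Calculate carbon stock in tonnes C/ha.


Formula: Carbon Stock = Biomass * Carbon Fraction
C = 333.3 t/ha * 0.46
C = 153.3 t C/ha

153.3


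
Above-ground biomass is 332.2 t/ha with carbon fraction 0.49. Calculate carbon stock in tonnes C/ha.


Formula: Carbon Stock = Biomass * Carbon Fraction
C = 332.2 t/ha * 0.49
C = 162.8 t C/ha

162.8


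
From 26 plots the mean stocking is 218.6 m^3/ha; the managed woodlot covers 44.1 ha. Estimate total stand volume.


Formula: Total Volume = Mean Volume per ha * Total Area
Total Volume = 218.6 m^3/ha * 44.1 ha
Total Volume = 9640 m^3

9640


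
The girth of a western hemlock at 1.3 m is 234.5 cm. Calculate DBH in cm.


Formula: DBH = C / pi
DBH = 234.5 / pi
pi = 3.14159...
DBH = 74.6 cm

74.6


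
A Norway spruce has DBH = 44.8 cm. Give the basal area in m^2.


Formula: BA = pi * (DBH/2)^2 / 10000  (cm^2 to m^2)
Radius = DBH/2 = 44.8/2 = 22.4 cm
BA = pi * 22.4^2 / 10000
   = 1576.3255 cm^2 / 10000
   = 0.1576 m^2

0.1576


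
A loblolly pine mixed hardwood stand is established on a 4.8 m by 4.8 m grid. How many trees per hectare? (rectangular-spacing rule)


Formula: TPH = 10000 m^2/ha / (spacing_x * spacing_y)
Area per tree = 4.8 m * 4.8 m = 23.04 m^2
TPH = 10000 / 23.04 = 434 trees/ha

434


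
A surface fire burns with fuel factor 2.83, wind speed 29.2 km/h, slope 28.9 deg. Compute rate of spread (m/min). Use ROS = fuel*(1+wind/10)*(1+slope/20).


Formula: ROS = fuel * (1 + wind/10) * (1 + slope/20)
Wind factor = 1 + 29.2/10 = 3.92
Slope factor = 1 + 28.9/20 = 2.445
ROS = 2.83 * 3.92 * 2.445 = 27.12 m/min

27.12


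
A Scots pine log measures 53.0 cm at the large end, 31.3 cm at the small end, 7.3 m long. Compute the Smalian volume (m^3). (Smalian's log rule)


Smalian: V = (A1 + A2)/2 * L,  A = pi*(D/200)^2
A1 = pi*(53.0/200)^2 = 0.220618 m^2
A2 = pi*(31.3/200)^2 = 0.076945 m^2
V = (0.220618+0.076945)/2*7.3 = 1.0861 m^3

1.0861


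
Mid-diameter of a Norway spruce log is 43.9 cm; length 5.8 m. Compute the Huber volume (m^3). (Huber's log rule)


Huber: V = Am * L,  Am = pi*(Dm/200)^2
Am = pi*(43.9/200)^2 = 0.151363 m^2
V = 0.151363*5.8 = 0.8779 m^3

0.8779


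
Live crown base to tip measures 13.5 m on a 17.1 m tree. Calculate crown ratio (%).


Formula: Crown Ratio = (Crown Length / Total Height) * 100
CR = (13.5 m / 17.1 m) * 100
CR = 0.7895 * 100 = 78.9%

78.9


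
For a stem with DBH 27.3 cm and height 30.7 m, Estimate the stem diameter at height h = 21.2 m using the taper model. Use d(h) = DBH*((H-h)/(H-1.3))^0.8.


Taper: d(h) = DBH * ((H - h) / (H - 1.3))^0.8
Numerator = H - h = 30.7 - 21.2 = 9.5 m
Denominator = H - 1.3 = 30.7 - 1.3 = 29.4 m
Ratio = 9.5 / 29.4 = 0.32313
d = 27.3 * 0.32313^0.8 = 11.1 cm

11.1


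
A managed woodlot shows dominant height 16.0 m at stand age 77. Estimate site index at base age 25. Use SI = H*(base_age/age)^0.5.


Formula: SI = H_dom * (base_age / age)^0.5
Age ratio = 25 / 77 = 0.32468
sqrt(age_ratio) = 0.5698
SI = 16.0 * 0.5698 = 9.1 m

9.1


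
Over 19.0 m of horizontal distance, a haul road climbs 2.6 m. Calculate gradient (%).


Formula: Gradient = rise / run * 100
Gradient = 2.6 / 19.0 * 100 = 13.7%

13.7


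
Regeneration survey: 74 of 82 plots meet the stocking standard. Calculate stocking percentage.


Formula: Stocking % = stocked plots / total plots * 100
Stocking = 74 / 82 * 100
Stocking = 0.9024 * 100 = 90.2%

90.2


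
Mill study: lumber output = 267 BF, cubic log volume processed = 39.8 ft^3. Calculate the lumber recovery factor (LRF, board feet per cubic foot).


Formula: LRF = Lumber Output (BF) / Log Input (ft^3)
LRF = 267 BF / 39.8 ft^3
LRF = 6.71 BF/ft^3

6.71


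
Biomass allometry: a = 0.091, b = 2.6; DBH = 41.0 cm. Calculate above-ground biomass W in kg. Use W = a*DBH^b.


Formula: W = a * DBH^b  (allometric power law)
DBH^b = 41.0^2.6 = 15604.0749
W = 0.091 * 15604.0749 = 1420.0 kg

1420.0


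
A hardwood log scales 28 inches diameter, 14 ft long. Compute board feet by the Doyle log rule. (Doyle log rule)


Doyle: BF = (D - 4)^2 * L / 16
Adjusted diameter = 28 - 4 = 24 in
(D-4)^2 = 24^2 = 576
BF = 576 * 14 / 16 = 504 BF

504


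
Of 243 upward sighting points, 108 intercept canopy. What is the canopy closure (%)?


Formula: Canopy closure = covered points / total points * 100
Closure = 108 / 243 * 100
Closure = 0.4444 * 100 = 44.4%

44.4


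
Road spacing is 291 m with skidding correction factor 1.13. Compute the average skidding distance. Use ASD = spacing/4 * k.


Formula: ASD = (spacing / 4) * correction
Uncorrected distance = spacing / 4 = 291 / 4 = 72.75 m
ASD = 72.75 * 1.13 = 82 m

82


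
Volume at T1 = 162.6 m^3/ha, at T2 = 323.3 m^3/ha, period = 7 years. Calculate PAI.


Formula: PAI = (V_T2 - V_T1) / (T2 - T1)
Volume increment = 323.3 - 162.6 = 160.7 m^3/ha
PAI = 160.7 / 7 = 22.96 m^3/ha/year

22.96


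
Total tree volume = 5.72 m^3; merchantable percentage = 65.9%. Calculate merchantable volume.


Formula: MV = V_total * (merchantable_pct / 100)
Merchantable fraction = 65.9% / 100 = 0.659
MV = 5.72 m^3 * 0.659 = 3.769 m^3

3.769


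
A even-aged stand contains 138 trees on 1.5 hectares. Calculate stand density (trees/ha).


Formula: Stand Density = N_trees / Area_ha
Density = 138 trees / 1.5 ha
Density = 92 trees/ha

92


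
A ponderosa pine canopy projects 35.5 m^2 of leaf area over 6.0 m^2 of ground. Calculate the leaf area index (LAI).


Formula: LAI = total leaf area / ground area  (dimensionless)
LAI = 35.5 m^2 / 6.0 m^2
LAI = 5.92

5.92


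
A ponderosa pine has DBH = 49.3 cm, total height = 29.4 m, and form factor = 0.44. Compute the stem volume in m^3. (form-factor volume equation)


Formula: V = pi * (DBH/200)^2 * H * ff
Radius = DBH/200 = 49.3/200 = 0.2465 m
Radius^2 = 0.2465^2 = 0.06076225 m^2
V = pi * 0.06076225 * 29.4 * 0.44
V = 2.469 m^3

2.469


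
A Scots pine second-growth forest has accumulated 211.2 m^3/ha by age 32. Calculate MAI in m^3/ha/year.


Formula: MAI = Total Volume / Stand Age
MAI = 211.2 m^3/ha / 32 years
MAI = 6.6 m^3/ha/year

6.6


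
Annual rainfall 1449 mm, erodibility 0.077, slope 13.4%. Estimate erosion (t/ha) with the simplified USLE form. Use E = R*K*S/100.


Formula: E = R * K * S / 100  (simplified USLE)
R * K = 1449 * 0.077 = 111.573
E = 111.573 * 13.4 / 100 = 14.95 t/ha

14.95


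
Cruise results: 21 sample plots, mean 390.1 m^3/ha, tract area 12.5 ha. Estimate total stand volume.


Formula: Total Volume = Mean Volume per ha * Total Area
Total Volume = 390.1 m^3/ha * 12.5 ha
Total Volume = 4876 m^3

4876


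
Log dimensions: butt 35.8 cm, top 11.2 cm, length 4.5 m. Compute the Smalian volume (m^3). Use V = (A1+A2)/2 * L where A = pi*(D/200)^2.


Smalian: V = (A1 + A2)/2 * L,  A = pi*(D/200)^2
A1 = pi*(35.8/200)^2 = 0.10066 m^2
A2 = pi*(11.2/200)^2 = 0.009852 m^2
V = (0.10066+0.009852)/2*4.5 = 0.2487 m^3

0.2487


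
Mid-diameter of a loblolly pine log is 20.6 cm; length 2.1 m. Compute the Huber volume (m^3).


Huber: V = Am * L,  Am = pi*(Dm/200)^2
Am = pi*(20.6/200)^2 = 0.033329 m^2
V = 0.033329*2.1 = 0.07 m^3

0.07


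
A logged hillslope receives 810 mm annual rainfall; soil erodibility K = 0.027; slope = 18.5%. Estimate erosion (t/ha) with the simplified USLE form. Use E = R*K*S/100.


Formula: E = R * K * S / 100  (simplified USLE)
R * K = 810 * 0.027 = 21.87
E = 21.87 * 18.5 / 100 = 4.05 t/ha

4.05


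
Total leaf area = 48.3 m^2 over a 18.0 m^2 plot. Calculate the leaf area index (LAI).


Formula: LAI = total leaf area / ground area  (dimensionless)
LAI = 48.3 m^2 / 18.0 m^2
LAI = 2.68

2.68


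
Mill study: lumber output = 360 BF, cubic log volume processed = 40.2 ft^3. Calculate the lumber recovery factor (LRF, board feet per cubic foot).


Formula: LRF = Lumber Output (BF) / Log Input (ft^3)
LRF = 360 BF / 40.2 ft^3
LRF = 8.96 BF/ft^3

8.96


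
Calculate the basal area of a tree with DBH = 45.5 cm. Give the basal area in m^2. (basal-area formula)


Formula: BA = pi * (DBH/2)^2 / 10000  (cm^2 to m^2)
Radius = DBH/2 = 45.5/2 = 22.75 cm
BA = pi * 22.75^2 / 10000
   = 1625.9705 cm^2 / 10000
   = 0.1626 m^2

0.1626


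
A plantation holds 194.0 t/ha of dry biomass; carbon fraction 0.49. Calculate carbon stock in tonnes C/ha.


Formula: Carbon Stock = Biomass * Carbon Fraction
C = 194.0 t/ha * 0.49
C = 95.1 t C/ha

95.1


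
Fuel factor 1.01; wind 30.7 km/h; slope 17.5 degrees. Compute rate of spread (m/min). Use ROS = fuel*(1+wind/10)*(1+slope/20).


Formula: ROS = fuel * (1 + wind/10) * (1 + slope/20)
Wind factor = 1 + 30.7/10 = 4.07
Slope factor = 1 + 17.5/20 = 1.875
ROS = 1.01 * 4.07 * 1.875 = 7.71 m/min

7.71


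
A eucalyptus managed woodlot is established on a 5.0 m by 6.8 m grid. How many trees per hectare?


Formula: TPH = 10000 m^2/ha / (spacing_x * spacing_y)
Area per tree = 5.0 m * 6.8 m = 34.0 m^2
TPH = 10000 / 34.0 = 294 trees/ha

294


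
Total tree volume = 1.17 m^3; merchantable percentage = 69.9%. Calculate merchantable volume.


Formula: MV = V_total * (merchantable_pct / 100)
Merchantable fraction = 69.9% / 100 = 0.699
MV = 1.17 m^3 * 0.699 = 0.818 m^3

0.818


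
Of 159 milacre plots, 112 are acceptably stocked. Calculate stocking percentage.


Formula: Stocking % = stocked plots / total plots * 100
Stocking = 112 / 159 * 100
Stocking = 0.7044 * 100 = 70.4%

70.4


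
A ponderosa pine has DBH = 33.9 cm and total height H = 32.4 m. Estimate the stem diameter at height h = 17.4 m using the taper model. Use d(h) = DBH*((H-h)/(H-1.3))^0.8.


Taper: d(h) = DBH * ((H - h) / (H - 1.3))^0.8
Numerator = H - h = 32.4 - 17.4 = 15.0 m
Denominator = H - 1.3 = 32.4 - 1.3 = 31.1 m
Ratio = 15.0 / 31.1 = 0.48232
d = 33.9 * 0.48232^0.8 = 18.9 cm

18.9
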